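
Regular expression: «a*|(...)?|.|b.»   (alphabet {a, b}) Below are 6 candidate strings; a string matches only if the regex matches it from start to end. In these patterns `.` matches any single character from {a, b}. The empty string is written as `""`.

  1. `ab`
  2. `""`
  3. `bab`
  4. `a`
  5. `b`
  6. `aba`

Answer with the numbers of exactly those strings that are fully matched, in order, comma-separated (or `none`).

2, 3, 4, 5, 6

1 → no match
2 → match
3 → match
4 → match
5 → match
6 → match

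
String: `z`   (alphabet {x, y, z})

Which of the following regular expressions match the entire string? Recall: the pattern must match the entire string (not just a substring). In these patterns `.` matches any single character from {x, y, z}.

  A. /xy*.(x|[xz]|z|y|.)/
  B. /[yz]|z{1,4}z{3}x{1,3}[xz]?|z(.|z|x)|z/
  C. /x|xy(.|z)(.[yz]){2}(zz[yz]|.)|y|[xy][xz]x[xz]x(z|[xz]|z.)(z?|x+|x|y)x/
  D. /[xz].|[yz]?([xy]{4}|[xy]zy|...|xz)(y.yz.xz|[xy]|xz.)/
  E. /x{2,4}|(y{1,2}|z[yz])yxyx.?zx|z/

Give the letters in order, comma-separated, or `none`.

B, E

A → no match — must start with `x`
B → match
C → no match
D → no match
E → match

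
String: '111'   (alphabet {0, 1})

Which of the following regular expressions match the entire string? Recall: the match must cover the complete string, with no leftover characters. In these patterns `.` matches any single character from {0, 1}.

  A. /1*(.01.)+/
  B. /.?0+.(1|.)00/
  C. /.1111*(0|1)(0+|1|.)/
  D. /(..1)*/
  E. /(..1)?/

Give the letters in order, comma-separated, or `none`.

A → no match
B → no match — must end with '00'
C → no match
D → match
E → match

D, E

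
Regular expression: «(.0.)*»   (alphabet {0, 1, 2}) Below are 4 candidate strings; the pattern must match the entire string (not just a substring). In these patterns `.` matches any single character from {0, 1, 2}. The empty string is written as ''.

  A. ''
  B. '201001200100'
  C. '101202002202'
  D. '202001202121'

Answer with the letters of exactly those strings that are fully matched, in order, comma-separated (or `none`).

A → match
B → match
C → match
D → no match

A, B, C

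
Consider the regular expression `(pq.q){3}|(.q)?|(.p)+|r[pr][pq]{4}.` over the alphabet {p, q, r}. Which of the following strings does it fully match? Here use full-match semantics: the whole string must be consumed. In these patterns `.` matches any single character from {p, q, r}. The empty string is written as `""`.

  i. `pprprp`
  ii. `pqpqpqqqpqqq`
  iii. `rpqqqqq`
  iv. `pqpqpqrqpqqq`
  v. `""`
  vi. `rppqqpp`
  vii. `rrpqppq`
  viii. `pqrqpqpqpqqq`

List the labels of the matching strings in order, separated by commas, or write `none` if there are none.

i, ii, iii, iv, v, vi, vii, viii

i. `pprprp` → match
ii. `pqpqpqqqpqqq` → match
iii. `rpqqqqq` → match
iv. `pqpqpqrqpqqq` → match
v. `""` → match
vi. `rppqqpp` → match
vii. `rrpqppq` → match
viii. `pqrqpqpqpqqq` → match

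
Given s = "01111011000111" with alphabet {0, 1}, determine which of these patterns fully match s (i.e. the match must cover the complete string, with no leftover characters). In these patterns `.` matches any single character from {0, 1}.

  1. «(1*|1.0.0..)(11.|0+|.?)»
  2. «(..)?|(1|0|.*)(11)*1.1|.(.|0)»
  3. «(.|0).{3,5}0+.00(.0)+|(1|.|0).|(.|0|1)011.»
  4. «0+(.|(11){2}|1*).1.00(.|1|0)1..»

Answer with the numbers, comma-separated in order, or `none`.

1 → no match
2 → match
3 → no match
4 → match

2, 4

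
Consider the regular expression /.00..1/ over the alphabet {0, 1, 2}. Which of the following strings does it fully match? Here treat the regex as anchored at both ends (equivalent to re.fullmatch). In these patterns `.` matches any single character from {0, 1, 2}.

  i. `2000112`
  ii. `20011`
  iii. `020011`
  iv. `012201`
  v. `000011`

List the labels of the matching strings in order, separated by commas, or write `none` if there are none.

i. `2000112` → no match — must end with `1`
ii. `20011` → no match
iii. `020011` → no match
iv. `012201` → no match
v. `000011` → match

v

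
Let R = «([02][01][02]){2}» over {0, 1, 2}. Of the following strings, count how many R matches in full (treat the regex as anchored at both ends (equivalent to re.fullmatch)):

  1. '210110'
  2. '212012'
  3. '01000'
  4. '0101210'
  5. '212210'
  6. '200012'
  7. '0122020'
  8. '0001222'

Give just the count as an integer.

3

1. '210110' → no match
2. '212012' → match
3. '01000' → no match
4. '0101210' → no match
5. '212210' → match
6. '200012' → match
7. '0122020' → no match
8. '0001222' → no match
Total matched: 3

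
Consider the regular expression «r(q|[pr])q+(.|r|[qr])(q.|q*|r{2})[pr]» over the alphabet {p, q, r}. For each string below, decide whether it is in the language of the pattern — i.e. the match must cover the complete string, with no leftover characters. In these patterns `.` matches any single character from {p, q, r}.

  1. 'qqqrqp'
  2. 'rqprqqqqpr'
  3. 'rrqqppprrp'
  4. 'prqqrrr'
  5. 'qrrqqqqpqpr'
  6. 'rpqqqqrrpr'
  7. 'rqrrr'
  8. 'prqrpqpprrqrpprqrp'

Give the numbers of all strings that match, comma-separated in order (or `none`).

1 → no match — must start with 'r'
2 → no match
3 → no match
4 → no match — must start with 'r'
5 → no match — must start with 'r'
6 → no match
7 → no match
8 → no match — must start with 'r'

none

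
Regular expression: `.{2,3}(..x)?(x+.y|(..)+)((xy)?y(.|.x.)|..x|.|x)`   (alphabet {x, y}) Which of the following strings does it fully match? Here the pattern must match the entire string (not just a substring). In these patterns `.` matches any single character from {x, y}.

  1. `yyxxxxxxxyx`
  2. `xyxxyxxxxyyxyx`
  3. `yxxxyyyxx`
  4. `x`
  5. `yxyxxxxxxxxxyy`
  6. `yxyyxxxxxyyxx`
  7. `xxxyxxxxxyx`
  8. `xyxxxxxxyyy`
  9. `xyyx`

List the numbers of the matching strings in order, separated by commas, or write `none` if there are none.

1. `yyxxxxxxxyx` → match
2 → match
3. `yxxxyyyxx` → match
4. `x` → no match
5 → match
6 → match
7. `xxxyxxxxxyx` → match
8. `xyxxxxxxyyy` → match
9. `xyyx` → no match

1, 2, 3, 5, 6, 7, 8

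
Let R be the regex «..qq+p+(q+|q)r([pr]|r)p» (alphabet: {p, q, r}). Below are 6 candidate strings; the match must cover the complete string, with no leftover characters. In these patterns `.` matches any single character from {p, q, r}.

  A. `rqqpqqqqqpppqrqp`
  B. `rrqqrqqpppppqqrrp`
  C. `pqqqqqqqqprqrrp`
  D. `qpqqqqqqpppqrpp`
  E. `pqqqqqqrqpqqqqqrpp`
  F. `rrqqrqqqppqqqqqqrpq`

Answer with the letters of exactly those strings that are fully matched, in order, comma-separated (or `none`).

A → no match
B → no match
C → no match
D → match
E → no match
F → no match — must end with `p`

D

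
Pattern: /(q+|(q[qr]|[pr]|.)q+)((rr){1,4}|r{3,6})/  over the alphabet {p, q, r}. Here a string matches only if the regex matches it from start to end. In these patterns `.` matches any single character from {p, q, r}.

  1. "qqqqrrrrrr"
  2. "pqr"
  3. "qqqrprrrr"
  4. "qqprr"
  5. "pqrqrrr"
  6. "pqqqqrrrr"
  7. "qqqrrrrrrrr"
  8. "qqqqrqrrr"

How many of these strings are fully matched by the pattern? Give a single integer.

1 → match
2 → no match
3 → no match
4 → no match
5 → no match
6 → match
7 → match
8 → no match
Total matched: 3

3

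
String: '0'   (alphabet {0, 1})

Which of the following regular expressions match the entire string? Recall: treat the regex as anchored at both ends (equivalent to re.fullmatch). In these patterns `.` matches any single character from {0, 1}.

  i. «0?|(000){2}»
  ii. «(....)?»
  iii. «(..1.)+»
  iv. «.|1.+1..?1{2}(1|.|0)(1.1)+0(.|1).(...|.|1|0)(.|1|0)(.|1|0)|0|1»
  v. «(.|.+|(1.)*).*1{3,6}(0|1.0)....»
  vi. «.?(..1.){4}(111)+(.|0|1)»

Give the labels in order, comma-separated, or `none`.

i → match
ii → no match
iii → no match
iv → match
v → no match
vi → no match

i, iv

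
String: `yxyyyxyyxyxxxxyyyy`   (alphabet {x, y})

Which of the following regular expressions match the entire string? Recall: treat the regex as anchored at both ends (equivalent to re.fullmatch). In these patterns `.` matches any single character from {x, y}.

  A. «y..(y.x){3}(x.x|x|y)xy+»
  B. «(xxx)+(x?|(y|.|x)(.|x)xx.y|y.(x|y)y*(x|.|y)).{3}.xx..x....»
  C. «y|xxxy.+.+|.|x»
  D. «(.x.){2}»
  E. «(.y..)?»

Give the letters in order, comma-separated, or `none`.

A → match
B → no match — must start with `xxx`
C → no match
D → no match
E → no match

A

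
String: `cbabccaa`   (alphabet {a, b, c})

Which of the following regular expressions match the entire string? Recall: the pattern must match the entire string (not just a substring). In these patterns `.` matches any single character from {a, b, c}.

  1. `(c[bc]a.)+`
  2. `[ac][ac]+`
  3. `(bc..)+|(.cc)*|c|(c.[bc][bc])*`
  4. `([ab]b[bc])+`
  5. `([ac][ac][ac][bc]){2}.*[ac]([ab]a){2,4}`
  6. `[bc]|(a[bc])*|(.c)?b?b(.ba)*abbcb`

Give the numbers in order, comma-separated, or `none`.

1

1 → match
2 → no match
3 → no match
4 → no match
5 → no match
6 → no match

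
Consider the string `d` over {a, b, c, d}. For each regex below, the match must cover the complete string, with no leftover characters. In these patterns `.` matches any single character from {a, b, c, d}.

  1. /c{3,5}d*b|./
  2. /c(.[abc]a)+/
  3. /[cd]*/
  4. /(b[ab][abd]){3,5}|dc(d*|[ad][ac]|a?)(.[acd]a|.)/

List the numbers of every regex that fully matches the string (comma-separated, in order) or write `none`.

1 → match
2 → no match — must start with `c`
3 → match
4 → no match

1, 3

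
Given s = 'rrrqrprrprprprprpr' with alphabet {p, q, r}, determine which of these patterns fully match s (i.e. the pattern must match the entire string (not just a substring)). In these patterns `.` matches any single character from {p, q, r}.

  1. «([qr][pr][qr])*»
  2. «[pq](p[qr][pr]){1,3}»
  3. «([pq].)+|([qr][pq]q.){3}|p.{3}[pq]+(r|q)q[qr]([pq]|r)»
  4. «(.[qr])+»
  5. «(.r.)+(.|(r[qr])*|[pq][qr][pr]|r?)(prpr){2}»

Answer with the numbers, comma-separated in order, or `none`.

1 → no match
2 → no match
3 → no match
4 → no match
5 → match

5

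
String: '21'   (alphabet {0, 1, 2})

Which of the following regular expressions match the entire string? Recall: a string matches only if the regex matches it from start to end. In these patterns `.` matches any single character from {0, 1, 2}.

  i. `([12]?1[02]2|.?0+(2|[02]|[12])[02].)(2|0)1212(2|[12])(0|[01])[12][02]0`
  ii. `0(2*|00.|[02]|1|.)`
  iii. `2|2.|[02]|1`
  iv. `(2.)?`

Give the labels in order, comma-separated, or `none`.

iii, iv

i → no match — must end with '0'
ii → no match — must start with '0'
iii → match
iv → match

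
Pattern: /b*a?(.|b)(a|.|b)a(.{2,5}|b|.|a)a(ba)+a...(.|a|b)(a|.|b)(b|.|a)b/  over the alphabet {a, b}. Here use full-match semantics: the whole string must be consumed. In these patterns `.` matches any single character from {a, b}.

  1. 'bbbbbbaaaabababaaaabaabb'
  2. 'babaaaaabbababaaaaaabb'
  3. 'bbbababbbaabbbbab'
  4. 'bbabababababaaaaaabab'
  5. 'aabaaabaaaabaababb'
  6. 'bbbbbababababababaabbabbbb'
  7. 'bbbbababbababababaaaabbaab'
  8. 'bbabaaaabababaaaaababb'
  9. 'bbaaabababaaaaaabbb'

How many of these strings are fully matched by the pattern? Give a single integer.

1 → match
2 → no match
3 → no match
4 → match
5 → no match
6 → match
7 → match
8 → match
9 → match
Total matched: 6

6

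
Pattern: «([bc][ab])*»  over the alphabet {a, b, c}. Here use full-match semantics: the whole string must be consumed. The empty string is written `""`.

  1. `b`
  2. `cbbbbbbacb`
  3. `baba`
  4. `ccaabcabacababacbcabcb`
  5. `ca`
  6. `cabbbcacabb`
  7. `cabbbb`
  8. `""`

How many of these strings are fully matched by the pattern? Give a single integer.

1. `b` → no match
2. `cbbbbbbacb` → match
3. `baba` → match
4 → no match
5. `ca` → match
6. `cabbbcacabb` → no match
7. `cabbbb` → match
8. `""` → match
Total matched: 5

5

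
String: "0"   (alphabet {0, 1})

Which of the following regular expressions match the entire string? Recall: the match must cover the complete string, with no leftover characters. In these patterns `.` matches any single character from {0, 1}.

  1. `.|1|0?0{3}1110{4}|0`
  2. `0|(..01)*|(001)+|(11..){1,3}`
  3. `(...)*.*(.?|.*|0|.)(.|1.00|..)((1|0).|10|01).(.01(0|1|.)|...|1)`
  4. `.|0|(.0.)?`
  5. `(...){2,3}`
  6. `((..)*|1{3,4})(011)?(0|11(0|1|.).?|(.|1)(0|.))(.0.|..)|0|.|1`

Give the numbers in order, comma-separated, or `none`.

1 → match
2 → match
3 → no match
4 → match
5 → no match
6 → match

1, 2, 4, 6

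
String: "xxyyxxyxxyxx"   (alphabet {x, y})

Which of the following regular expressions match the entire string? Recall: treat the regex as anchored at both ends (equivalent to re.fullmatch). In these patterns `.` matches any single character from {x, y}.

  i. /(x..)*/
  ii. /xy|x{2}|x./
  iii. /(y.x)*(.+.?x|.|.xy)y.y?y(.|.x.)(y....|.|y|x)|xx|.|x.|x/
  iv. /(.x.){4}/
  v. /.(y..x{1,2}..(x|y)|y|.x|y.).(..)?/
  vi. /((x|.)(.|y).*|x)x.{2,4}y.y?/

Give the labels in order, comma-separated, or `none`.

i → no match
ii → no match
iii → no match
iv → match
v → no match
vi → no match

iv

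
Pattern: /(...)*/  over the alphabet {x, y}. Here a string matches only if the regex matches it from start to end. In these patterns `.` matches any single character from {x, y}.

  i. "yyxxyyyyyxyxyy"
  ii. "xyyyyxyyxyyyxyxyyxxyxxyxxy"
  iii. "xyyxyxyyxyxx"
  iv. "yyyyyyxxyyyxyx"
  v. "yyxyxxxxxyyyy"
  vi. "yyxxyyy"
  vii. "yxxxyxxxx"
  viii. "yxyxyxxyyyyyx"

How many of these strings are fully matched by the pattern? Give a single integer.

2

i → no match
ii → no match
iii. "xyyxyxyyxyxx" → match
iv → no match
v → no match
vi. "yyxxyyy" → no match
vii. "yxxxyxxxx" → match
viii → no match
Total matched: 2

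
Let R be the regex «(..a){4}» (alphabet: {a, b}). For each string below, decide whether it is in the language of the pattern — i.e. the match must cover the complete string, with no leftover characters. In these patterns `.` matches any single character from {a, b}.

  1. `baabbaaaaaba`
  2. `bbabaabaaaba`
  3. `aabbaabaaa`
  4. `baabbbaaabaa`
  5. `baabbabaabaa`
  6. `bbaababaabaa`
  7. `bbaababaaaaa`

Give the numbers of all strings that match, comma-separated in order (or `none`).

1 → match
2 → match
3 → no match
4 → no match
5 → match
6 → match
7 → match

1, 2, 5, 6, 7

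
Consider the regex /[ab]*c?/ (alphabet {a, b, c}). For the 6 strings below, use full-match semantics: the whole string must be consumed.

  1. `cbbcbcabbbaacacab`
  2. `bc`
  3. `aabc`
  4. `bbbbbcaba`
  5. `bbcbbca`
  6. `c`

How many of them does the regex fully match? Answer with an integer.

3

1 → no match
2 → match
3 → match
4 → no match
5 → no match
6 → match
Total matched: 3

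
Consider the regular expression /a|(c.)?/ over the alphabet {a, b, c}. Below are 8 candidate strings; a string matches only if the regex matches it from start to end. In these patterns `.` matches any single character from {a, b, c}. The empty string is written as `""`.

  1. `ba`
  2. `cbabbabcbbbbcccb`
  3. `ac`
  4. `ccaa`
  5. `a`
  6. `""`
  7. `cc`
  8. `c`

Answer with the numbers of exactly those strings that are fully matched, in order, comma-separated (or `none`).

1 → no match
2 → no match
3 → no match
4 → no match
5 → match
6 → match
7 → match
8 → no match

5, 6, 7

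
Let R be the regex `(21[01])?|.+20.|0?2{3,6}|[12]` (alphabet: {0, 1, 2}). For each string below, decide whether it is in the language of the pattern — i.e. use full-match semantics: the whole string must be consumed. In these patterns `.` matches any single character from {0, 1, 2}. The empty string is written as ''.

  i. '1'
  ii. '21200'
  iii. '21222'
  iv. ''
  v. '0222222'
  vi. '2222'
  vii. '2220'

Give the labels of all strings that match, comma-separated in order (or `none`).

i → match
ii → match
iii → no match
iv → match
v → match
vi → match
vii → no match

i, ii, iv, v, vi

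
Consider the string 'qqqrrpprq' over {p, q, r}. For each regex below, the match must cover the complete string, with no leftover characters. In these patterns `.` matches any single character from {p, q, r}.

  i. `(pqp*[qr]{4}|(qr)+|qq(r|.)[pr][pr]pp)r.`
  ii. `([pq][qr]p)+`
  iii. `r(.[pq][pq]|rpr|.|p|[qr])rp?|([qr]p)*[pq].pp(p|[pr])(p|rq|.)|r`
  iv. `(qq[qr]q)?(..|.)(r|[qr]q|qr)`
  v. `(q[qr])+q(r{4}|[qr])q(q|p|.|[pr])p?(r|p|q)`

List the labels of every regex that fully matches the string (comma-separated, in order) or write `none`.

i

i → match
ii → no match — must end with 'p'
iii → no match
iv → no match
v → no match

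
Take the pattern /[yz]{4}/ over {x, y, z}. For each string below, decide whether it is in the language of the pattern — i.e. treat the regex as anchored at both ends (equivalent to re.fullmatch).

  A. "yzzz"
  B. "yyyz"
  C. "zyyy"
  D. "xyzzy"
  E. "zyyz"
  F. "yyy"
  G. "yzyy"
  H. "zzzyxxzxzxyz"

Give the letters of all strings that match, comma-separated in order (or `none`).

A → match
B → match
C → match
D → no match
E → match
F → no match
G → match
H → no match

A, B, C, E, G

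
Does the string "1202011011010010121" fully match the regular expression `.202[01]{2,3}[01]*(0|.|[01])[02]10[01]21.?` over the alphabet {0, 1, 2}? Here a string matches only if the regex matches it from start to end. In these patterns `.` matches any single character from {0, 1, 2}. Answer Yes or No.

Yes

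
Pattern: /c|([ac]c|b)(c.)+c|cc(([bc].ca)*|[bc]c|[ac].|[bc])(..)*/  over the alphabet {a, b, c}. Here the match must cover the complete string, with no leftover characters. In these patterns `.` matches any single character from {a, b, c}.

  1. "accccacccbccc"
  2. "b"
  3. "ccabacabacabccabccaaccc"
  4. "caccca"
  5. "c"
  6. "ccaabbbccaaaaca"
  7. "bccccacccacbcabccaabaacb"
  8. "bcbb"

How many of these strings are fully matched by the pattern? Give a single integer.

1 → match
2 → no match
3 → no match
4 → no match
5 → match
6 → no match
7 → no match
8 → no match
Total matched: 2

2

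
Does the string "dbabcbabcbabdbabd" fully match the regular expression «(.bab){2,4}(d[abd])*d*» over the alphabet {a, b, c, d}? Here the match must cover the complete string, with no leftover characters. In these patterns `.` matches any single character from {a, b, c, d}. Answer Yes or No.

Yes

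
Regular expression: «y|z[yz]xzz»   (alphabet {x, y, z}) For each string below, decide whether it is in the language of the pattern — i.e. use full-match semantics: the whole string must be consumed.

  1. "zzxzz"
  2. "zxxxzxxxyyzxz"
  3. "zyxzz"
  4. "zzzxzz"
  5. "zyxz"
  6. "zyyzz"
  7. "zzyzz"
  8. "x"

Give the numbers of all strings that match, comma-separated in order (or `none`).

1, 3

1 → match
2 → no match
3 → match
4 → no match
5 → no match
6 → no match
7 → no match
8 → no match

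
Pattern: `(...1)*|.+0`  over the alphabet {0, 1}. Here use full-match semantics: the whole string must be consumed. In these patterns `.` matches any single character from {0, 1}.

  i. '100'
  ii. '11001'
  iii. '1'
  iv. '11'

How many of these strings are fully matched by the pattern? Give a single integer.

i → match
ii → no match
iii → no match
iv → no match
Total matched: 1

1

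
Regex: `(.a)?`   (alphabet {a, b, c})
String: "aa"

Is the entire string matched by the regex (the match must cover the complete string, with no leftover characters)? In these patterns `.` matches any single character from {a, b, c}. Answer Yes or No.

Yes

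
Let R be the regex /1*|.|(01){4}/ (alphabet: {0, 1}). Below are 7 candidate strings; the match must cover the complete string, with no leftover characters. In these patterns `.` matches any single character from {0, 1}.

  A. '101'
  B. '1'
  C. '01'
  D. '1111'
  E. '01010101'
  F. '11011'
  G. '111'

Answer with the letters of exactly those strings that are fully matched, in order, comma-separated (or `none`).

B, D, E, G

A → no match
B → match
C → no match
D → match
E → match
F → no match
G → match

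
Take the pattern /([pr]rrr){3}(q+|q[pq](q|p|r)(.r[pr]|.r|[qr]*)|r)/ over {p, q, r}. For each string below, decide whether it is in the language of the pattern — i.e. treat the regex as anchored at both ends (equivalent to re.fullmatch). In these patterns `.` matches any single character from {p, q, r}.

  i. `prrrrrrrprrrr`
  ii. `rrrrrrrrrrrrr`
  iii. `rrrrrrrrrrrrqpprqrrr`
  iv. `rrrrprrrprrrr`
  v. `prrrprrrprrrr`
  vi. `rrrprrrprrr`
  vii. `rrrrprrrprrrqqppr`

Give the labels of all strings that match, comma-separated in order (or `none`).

i, ii, iii, iv, v, vii

i → match
ii → match
iii → match
iv → match
v → match
vi → no match
vii → match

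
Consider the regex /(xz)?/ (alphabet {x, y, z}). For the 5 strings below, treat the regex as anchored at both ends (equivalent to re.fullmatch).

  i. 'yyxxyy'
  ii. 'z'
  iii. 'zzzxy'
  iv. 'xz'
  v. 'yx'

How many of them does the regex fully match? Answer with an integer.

1

i → no match
ii → no match
iii → no match
iv → match
v → no match
Total matched: 1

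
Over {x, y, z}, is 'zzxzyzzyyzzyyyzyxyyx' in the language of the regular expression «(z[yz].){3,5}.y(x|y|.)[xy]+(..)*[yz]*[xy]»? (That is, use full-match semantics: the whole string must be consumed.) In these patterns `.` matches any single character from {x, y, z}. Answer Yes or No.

Yes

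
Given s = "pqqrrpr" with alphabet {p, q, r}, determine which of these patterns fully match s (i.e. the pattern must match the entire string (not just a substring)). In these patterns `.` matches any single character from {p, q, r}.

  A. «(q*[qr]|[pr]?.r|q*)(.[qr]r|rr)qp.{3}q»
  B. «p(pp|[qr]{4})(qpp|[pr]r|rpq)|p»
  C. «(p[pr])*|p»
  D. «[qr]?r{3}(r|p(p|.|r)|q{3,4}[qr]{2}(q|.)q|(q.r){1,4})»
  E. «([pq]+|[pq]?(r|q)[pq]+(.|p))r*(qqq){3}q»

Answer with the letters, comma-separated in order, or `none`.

B

A → no match — must end with "q"
B → match
C → no match
D → no match
E → no match — must end with "qqqq"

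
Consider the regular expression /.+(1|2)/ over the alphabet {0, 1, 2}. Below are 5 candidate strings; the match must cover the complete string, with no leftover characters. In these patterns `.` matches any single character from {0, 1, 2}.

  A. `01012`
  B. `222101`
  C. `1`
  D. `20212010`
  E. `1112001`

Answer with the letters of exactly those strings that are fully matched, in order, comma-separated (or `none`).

A, B, E

A → match
B → match
C → no match
D → no match
E → match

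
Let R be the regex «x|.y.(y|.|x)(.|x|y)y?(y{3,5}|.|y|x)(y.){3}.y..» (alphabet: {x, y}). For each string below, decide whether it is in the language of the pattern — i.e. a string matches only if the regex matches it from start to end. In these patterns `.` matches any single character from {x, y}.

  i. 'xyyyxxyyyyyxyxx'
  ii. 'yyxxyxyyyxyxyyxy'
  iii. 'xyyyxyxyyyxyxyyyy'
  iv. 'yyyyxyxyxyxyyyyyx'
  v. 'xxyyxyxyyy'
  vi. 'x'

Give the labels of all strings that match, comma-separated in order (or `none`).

i → no match
ii → match
iii → match
iv → match
v → no match
vi → match

ii, iii, iv, vi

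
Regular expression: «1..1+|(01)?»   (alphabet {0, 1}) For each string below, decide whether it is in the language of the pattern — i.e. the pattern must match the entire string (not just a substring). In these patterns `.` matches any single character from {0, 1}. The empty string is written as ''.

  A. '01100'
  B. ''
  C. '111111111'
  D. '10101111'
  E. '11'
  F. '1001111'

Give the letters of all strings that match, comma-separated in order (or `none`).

A → no match
B → match
C → match
D → no match
E → no match
F → match

B, C, F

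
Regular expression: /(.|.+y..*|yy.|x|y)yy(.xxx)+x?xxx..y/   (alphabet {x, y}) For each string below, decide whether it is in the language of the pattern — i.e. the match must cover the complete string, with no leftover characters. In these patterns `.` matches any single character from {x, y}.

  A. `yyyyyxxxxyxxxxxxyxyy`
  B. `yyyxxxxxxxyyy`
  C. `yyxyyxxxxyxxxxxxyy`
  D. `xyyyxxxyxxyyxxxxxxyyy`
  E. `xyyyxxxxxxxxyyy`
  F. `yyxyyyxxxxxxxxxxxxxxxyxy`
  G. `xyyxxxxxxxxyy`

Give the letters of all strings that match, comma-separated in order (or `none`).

A → no match
B → match
C → no match
D → no match
E → no match
F → match
G → match

B, F, G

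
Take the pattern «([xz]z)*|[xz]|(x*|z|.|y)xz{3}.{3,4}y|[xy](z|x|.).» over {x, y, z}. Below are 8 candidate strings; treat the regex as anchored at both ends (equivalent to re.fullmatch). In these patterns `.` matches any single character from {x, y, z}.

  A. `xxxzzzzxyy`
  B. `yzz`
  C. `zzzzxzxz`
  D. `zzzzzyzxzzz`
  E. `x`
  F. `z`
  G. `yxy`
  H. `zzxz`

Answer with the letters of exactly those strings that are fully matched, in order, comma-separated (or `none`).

A → match
B → match
C → match
D → no match
E → match
F → match
G → match
H → match

A, B, C, E, F, G, H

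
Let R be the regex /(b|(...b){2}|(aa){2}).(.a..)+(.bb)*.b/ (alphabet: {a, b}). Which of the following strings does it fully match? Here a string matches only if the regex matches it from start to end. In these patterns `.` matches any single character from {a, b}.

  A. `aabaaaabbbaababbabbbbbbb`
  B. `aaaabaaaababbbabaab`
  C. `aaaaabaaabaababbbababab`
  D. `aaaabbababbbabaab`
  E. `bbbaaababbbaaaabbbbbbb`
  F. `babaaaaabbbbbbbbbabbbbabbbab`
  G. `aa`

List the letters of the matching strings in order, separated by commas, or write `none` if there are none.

B, E

A → no match
B → match
C → no match
D → no match
E → match
F → no match
G. `aa` → no match — must end with `b`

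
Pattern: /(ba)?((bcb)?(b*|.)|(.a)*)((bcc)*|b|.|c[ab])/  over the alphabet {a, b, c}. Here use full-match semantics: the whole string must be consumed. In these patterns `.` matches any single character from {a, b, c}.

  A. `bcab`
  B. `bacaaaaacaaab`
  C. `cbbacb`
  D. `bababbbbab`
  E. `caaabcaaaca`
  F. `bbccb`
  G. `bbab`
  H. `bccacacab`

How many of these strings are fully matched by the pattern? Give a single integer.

1

A → no match
B → match
C → no match
D → no match
E → no match
F → no match
G → no match
H → no match
Total matched: 1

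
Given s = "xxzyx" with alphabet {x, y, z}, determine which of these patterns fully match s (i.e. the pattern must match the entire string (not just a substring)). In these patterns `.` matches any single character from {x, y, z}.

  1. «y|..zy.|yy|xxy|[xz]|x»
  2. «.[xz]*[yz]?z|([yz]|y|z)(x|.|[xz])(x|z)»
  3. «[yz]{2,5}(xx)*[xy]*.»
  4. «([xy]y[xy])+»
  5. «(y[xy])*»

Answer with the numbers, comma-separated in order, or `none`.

1 → match
2 → no match
3 → no match
4 → no match
5 → no match

1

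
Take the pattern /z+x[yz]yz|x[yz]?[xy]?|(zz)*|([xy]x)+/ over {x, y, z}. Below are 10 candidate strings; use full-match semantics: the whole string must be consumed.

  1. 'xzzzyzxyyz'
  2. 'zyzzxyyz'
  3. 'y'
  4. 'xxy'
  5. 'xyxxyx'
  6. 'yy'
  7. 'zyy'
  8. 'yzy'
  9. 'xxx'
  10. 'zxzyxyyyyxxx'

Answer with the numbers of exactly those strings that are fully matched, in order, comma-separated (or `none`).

1 → no match
2 → no match
3 → no match
4 → no match
5 → no match
6 → no match
7 → no match
8 → no match
9 → no match
10 → no match

none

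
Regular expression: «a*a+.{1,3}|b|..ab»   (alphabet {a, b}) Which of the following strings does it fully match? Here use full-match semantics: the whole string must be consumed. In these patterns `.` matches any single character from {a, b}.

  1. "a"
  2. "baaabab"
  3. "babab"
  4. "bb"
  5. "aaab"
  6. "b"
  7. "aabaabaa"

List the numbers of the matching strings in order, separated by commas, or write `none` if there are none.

1 → no match
2 → no match
3 → no match
4 → no match
5 → match
6 → match
7 → no match

5, 6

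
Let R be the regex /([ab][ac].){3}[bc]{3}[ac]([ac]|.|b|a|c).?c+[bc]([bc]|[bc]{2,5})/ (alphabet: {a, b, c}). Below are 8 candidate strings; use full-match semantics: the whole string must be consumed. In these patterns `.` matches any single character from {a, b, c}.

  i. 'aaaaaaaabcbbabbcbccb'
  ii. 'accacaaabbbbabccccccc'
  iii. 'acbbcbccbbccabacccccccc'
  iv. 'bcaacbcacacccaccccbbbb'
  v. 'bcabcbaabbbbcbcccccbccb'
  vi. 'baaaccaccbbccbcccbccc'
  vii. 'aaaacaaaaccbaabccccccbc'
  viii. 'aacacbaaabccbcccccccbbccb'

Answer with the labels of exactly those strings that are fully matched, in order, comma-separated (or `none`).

i → match
ii → match
iii → no match
iv → no match
v → match
vi → match
vii → match
viii → no match

i, ii, v, vi, vii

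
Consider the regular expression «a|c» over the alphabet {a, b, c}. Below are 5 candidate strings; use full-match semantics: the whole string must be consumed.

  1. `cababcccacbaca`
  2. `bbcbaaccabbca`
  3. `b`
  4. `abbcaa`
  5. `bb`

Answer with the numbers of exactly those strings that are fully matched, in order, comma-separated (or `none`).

1 → no match
2 → no match
3 → no match
4 → no match
5 → no match

none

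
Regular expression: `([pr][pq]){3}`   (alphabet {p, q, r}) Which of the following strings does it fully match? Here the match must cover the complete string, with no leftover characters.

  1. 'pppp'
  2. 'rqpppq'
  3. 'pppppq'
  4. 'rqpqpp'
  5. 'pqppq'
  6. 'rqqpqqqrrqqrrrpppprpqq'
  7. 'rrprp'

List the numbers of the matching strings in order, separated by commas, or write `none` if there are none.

1. 'pppp' → no match
2. 'rqpppq' → match
3. 'pppppq' → match
4. 'rqpqpp' → match
5. 'pqppq' → no match
6 → no match
7. 'rrprp' → no match

2, 3, 4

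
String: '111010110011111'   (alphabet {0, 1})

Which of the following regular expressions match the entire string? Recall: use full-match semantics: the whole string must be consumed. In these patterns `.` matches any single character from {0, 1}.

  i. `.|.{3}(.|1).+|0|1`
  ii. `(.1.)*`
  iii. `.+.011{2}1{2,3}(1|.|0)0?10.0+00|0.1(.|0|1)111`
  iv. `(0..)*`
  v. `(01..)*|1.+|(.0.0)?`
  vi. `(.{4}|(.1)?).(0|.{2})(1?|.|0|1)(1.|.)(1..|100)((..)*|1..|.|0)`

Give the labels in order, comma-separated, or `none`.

i, ii, v, vi

i → match
ii → match
iii → no match
iv → no match
v → match
vi → match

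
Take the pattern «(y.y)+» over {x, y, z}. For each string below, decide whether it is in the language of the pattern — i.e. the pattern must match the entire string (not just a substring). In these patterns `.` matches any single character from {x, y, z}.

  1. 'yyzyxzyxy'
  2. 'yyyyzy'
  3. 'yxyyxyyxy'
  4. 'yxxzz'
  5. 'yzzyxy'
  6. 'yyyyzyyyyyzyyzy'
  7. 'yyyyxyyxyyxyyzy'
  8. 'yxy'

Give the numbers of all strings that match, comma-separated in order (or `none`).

1 → no match
2 → match
3 → match
4 → no match — must end with 'y'
5 → no match
6 → match
7 → match
8 → match

2, 3, 6, 7, 8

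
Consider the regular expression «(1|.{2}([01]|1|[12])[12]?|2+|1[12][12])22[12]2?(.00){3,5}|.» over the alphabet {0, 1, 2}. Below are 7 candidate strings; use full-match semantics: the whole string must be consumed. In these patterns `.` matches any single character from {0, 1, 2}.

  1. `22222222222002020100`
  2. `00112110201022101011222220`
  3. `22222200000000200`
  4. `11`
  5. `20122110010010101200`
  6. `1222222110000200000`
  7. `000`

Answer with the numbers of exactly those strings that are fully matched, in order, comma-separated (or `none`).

3

1 → no match
2 → no match
3 → match
4 → no match
5 → no match
6 → no match
7 → no match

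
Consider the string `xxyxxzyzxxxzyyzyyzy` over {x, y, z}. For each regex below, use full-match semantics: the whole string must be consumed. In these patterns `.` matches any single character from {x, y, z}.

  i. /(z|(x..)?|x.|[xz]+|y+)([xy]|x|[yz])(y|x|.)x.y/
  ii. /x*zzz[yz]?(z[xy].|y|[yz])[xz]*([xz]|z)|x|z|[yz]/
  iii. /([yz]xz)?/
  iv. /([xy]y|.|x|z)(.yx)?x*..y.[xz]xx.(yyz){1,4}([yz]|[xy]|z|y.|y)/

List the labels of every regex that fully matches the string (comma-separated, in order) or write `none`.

i → no match
ii → no match
iii → no match
iv → match

iv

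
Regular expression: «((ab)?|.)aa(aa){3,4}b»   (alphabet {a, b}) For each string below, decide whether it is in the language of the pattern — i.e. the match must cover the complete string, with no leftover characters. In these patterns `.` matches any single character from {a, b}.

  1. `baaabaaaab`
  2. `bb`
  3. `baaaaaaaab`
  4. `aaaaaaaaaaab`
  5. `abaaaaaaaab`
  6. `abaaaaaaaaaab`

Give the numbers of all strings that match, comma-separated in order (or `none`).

1 → no match
2 → no match — must end with `aab`
3 → match
4 → match
5 → match
6 → match

3, 4, 5, 6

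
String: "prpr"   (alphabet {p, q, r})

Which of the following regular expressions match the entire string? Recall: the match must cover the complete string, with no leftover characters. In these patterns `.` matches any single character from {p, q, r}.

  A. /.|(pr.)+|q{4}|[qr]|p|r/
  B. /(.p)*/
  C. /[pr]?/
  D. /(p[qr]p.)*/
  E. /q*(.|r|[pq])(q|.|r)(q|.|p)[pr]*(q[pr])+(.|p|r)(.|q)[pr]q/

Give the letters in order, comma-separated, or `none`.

D

A → no match
B → no match
C → no match
D → match
E → no match — must end with "q"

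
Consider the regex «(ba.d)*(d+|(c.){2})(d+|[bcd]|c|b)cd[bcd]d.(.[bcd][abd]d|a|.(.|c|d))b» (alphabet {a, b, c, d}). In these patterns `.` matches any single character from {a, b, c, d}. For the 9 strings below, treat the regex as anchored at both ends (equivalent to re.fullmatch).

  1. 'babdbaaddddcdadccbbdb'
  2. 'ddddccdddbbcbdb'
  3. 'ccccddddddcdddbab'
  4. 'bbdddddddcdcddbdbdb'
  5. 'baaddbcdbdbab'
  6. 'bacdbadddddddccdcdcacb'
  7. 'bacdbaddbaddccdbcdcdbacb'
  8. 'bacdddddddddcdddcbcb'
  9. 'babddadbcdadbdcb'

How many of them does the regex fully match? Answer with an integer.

5

1 → no match
2 → match
3 → match
4 → no match
5 → match
6 → match
7 → no match
8 → match
9 → no match
Total matched: 5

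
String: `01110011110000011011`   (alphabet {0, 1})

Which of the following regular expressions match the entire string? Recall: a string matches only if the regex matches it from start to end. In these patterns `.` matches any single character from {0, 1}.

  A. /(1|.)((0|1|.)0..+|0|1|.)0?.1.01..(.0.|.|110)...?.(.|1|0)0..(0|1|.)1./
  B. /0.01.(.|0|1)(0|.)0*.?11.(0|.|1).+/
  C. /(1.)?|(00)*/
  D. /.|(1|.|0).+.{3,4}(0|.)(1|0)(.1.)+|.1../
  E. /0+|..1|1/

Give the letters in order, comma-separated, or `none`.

A, D

A → match
B → no match
C → no match
D → match
E → no match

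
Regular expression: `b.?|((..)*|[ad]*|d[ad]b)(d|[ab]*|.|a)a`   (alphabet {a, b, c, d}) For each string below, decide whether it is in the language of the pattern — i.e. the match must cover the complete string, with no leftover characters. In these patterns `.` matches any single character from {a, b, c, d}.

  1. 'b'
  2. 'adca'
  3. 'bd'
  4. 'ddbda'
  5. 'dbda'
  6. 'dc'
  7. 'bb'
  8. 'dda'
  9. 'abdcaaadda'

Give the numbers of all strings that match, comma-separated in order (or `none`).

1 → match
2 → match
3 → match
4 → match
5 → match
6 → no match
7 → match
8 → match
9 → match

1, 2, 3, 4, 5, 7, 8, 9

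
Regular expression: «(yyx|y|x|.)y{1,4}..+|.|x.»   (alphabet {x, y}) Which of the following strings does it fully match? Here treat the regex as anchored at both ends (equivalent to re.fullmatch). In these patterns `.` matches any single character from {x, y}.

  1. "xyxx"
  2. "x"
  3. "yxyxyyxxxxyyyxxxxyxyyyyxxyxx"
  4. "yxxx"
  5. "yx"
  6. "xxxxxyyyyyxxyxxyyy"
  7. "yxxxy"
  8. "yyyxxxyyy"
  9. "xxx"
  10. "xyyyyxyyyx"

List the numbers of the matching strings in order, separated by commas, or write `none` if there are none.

1, 2, 8, 10

1. "xyxx" → match
2. "x" → match
3 → no match
4. "yxxx" → no match
5. "yx" → no match
6 → no match
7. "yxxxy" → no match
8. "yyyxxxyyy" → match
9. "xxx" → no match
10. "xyyyyxyyyx" → match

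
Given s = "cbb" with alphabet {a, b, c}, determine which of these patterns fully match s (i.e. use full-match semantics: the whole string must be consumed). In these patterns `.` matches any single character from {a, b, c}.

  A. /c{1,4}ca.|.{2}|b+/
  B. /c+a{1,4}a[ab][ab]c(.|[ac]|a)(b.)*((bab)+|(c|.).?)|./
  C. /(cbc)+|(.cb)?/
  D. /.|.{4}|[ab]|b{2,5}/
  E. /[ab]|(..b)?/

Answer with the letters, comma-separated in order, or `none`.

E

A → no match
B → no match
C → no match
D → no match
E → match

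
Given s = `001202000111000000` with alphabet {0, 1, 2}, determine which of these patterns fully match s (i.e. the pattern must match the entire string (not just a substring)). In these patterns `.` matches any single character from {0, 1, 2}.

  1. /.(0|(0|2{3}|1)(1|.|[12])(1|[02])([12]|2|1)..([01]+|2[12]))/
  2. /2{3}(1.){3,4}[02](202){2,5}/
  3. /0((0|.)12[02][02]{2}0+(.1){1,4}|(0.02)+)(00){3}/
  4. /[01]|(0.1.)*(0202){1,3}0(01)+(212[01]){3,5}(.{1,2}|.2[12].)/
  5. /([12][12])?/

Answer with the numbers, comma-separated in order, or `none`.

3

1 → no match
2 → no match — must start with `2`
3 → match
4 → no match
5 → no match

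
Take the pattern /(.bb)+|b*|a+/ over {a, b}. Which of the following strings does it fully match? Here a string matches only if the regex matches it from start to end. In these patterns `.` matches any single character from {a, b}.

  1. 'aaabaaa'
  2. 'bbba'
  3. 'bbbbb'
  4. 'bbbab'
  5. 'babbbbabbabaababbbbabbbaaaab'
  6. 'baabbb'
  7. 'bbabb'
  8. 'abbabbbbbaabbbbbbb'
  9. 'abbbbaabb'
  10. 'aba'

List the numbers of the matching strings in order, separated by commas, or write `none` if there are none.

3

1 → no match
2 → no match
3 → match
4 → no match
5 → no match
6 → no match
7 → no match
8 → no match
9 → no match
10 → no match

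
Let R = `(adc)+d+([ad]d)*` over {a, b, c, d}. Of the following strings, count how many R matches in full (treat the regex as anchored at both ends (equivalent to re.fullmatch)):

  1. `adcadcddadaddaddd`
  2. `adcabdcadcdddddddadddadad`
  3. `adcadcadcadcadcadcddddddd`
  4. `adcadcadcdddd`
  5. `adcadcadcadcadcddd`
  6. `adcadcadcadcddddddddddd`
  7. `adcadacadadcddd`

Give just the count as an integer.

4

1 → no match
2 → no match
3 → match
4 → match
5 → match
6 → match
7 → no match
Total matched: 4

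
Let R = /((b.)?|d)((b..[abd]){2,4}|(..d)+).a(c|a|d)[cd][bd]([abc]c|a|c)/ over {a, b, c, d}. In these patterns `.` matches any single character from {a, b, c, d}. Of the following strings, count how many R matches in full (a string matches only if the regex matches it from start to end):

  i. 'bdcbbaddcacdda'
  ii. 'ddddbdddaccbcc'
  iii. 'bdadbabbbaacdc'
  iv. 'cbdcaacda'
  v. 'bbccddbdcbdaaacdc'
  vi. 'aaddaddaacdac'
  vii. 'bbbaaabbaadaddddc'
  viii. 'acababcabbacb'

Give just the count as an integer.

6

i → match
ii → match
iii → match
iv → match
v → match
vi → match
vii → no match
viii → no match
Total matched: 6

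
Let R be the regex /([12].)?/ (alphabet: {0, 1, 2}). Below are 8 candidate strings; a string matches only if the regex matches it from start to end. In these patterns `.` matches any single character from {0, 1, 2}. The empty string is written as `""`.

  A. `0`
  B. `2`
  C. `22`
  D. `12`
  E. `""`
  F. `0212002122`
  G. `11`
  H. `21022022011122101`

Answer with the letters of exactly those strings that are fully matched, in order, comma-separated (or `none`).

C, D, E, G

A → no match
B → no match
C → match
D → match
E → match
F → no match
G → match
H → no match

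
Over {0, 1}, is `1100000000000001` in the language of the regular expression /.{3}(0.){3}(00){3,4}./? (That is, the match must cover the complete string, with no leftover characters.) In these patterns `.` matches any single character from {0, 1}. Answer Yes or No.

Yes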